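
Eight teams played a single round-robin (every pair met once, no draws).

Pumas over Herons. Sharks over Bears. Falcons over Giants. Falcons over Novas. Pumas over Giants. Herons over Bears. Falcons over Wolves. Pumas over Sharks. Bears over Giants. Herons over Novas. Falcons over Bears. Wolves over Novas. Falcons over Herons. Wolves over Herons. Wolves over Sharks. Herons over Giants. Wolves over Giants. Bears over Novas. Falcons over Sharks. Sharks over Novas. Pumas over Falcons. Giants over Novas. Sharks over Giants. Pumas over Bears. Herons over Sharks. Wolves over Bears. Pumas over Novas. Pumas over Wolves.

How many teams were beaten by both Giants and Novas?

0

Giants beat: Novas.
Novas beat: no one.
No one was beaten by both.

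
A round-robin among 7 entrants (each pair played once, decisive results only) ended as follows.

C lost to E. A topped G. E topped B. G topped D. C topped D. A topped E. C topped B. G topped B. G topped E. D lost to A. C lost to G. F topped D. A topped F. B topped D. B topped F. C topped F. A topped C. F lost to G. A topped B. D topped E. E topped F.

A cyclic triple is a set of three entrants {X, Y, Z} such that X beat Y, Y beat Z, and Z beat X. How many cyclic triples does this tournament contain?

3

Win totals: A 6, B 2, C 3, D 1, E 3, F 1, G 5.
An entrant with w wins dominates both others in C(w,2) triples; summing gives 15 + 1 + 3 + 0 + 3 + 0 + 10 = 32 transitive triples.
Total triples C(7,3) = 35, so cyclic triples = 35 − 32 = 3.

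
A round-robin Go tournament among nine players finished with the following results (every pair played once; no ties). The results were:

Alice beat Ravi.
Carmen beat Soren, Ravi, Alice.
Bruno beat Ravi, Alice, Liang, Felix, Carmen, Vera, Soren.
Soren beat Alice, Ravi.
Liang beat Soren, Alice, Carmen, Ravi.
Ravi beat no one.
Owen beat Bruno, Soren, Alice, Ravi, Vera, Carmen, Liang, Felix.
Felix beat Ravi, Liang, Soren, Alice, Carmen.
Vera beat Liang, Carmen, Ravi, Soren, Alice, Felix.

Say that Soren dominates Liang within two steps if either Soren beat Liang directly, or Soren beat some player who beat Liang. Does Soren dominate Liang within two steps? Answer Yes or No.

No

Soren did not beat Liang directly.
Soren beat Alice, Ravi, but each of them lost to Liang. No two-step path.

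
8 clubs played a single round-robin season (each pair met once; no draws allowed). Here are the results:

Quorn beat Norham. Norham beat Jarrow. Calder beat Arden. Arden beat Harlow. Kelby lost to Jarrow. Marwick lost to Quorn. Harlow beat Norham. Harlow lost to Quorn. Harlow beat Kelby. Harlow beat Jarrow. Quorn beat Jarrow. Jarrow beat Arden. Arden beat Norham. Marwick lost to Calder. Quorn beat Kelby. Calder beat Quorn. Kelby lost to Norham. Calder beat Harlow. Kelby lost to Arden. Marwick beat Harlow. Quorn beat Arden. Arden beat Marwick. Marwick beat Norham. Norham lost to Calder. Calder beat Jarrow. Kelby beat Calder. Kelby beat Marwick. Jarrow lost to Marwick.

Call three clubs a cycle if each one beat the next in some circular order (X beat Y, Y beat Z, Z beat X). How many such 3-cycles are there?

11

Win totals: Marwick 3, Norham 2, Calder 6, Harlow 3, Quorn 6, Arden 4, Jarrow 2, Kelby 2.
A club with w wins dominates both others in C(w,2) triples; summing gives 3 + 1 + 15 + 3 + 15 + 6 + 1 + 1 = 45 transitive triples.
Total triples C(8,3) = 56, so cyclic triples = 56 − 45 = 11.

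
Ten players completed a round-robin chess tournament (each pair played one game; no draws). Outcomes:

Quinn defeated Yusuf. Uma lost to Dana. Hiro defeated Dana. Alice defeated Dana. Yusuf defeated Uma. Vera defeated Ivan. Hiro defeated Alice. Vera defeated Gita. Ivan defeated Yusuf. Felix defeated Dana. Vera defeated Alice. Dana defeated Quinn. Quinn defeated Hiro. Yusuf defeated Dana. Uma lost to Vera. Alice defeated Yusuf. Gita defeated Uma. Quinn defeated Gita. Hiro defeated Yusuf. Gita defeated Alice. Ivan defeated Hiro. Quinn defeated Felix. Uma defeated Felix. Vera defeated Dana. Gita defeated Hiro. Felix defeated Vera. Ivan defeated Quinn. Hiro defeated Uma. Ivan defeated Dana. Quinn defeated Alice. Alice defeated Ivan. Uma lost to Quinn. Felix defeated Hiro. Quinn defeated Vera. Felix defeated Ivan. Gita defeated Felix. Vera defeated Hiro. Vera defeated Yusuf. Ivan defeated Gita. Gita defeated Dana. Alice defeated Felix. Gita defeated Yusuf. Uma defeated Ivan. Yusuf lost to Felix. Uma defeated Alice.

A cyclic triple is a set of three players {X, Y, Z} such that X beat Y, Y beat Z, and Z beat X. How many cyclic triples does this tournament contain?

Win totals: Yusuf 2, Felix 5, Quinn 7, Alice 4, Gita 6, Hiro 4, Uma 3, Dana 2, Ivan 5, Vera 7.
A player with w wins dominates both others in C(w,2) triples; summing gives 1 + 10 + 21 + 6 + 15 + 6 + 3 + 1 + 10 + 21 = 94 transitive triples.
Total triples C(10,3) = 120, so cyclic triples = 120 − 94 = 26.

26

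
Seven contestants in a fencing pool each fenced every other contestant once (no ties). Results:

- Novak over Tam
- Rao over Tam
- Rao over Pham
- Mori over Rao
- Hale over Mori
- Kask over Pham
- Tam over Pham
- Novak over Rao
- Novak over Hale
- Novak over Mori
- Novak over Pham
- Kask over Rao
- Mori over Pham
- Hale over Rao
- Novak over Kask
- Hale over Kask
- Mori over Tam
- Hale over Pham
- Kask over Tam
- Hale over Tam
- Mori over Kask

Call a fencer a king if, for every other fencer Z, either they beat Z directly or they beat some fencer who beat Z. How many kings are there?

Mori cannot reach Novak, Hale in two steps.
Novak reaches everyone (king).
Hale cannot reach Novak in two steps.
Rao cannot reach Mori, Novak, Hale, Kask in two steps.
Pham cannot reach Mori, Novak, Hale, Rao, Tam, Kask in two steps.
Tam cannot reach Mori, Novak, Hale, Rao, Kask in two steps.
Kask cannot reach Mori, Novak, Hale in two steps.
Kings: Novak — 1.

1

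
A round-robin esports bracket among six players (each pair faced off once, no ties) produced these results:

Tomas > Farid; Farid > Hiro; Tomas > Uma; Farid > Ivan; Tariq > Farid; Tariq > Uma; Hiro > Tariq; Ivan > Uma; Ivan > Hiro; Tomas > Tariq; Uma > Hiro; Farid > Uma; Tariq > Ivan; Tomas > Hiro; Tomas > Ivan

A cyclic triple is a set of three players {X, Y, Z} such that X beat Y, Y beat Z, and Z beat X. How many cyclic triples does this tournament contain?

Win totals: Uma 1, Tariq 3, Farid 3, Ivan 2, Hiro 1, Tomas 5.
A player with w wins dominates both others in C(w,2) triples; summing gives 0 + 3 + 3 + 1 + 0 + 10 = 17 transitive triples.
Total triples C(6,3) = 20, so cyclic triples = 20 − 17 = 3.

3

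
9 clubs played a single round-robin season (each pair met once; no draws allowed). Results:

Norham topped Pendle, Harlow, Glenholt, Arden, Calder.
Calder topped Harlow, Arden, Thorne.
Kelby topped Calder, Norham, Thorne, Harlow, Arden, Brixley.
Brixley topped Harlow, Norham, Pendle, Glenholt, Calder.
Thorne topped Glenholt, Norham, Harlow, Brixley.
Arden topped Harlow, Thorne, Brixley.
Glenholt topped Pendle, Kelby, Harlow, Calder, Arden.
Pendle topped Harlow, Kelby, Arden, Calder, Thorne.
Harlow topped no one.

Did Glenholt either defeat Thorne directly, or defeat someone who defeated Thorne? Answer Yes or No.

Yes

Glenholt did not beat Thorne directly.
Glenholt beat Arden, Harlow, Kelby, Pendle, Calder. Of those, Arden beat Thorne.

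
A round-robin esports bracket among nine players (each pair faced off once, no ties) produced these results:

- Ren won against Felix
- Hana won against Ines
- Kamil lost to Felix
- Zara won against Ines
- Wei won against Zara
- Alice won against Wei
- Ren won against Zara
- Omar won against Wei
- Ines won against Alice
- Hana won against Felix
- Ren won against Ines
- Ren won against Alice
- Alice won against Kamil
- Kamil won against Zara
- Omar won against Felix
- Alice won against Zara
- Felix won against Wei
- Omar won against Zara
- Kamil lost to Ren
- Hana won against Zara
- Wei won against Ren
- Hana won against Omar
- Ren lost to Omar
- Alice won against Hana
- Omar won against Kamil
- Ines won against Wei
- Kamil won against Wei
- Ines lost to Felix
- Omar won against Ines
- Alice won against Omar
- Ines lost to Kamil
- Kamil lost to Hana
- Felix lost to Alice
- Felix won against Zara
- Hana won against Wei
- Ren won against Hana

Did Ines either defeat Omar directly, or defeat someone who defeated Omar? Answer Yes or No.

Ines did not beat Omar directly.
Ines beat Alice, Wei. Of those, Alice beat Omar.

Yes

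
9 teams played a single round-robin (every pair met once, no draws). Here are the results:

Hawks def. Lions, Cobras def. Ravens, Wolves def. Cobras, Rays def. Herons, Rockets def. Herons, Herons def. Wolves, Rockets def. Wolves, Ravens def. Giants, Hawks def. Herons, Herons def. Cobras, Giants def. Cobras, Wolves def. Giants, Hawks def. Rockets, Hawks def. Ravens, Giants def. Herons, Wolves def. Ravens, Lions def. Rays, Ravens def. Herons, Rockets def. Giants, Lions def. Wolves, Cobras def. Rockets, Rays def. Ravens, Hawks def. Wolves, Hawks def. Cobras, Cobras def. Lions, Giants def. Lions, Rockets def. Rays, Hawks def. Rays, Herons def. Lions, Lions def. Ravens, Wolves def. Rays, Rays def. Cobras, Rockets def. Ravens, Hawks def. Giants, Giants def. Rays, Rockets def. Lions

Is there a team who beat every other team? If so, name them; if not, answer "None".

Hawks

Hawks has 8 wins out of 8 opponents — a perfect record.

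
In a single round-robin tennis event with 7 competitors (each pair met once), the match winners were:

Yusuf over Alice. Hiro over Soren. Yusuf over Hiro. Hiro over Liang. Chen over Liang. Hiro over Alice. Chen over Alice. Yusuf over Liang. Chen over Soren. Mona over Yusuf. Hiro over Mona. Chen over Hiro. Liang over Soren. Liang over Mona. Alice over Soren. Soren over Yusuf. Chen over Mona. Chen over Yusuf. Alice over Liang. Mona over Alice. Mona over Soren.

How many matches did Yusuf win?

Yusuf's results: beat Alice, Liang, Hiro; lost to Chen, Mona, Soren.
That is 3 wins.

3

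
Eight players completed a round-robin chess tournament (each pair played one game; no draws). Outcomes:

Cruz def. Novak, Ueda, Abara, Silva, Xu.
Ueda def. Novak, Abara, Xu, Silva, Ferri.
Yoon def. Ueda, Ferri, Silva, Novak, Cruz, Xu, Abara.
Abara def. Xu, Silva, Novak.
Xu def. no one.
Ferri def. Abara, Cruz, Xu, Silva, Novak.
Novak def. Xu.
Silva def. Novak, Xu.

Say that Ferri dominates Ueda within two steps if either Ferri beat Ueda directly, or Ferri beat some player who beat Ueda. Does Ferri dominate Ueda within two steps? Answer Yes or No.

Yes

Ferri did not beat Ueda directly.
Ferri beat Cruz, Xu, Silva, Novak, Abara. Of those, Cruz beat Ueda.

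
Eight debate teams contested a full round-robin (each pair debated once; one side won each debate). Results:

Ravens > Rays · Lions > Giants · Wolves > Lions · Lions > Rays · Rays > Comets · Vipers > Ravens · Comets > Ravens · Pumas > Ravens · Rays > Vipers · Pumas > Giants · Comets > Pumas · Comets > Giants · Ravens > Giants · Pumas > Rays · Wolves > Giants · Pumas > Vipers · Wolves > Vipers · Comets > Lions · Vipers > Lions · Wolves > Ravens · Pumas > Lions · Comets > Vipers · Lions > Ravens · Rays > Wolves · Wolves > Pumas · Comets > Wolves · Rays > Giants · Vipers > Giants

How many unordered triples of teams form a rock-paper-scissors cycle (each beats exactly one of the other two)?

Win totals: Ravens 2, Wolves 5, Pumas 5, Giants 0, Lions 3, Rays 4, Comets 6, Vipers 3.
A team with w wins dominates both others in C(w,2) triples; summing gives 1 + 10 + 10 + 0 + 3 + 6 + 15 + 3 = 48 transitive triples.
Total triples C(8,3) = 56, so cyclic triples = 56 − 48 = 8.

8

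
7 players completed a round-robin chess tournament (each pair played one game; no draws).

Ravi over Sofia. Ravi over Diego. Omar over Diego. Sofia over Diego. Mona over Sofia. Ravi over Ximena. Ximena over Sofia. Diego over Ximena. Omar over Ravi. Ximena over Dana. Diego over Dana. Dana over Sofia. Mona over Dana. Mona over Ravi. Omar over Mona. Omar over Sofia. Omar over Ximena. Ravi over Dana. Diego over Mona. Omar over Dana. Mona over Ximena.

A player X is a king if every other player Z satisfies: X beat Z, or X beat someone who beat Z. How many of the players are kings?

1

Diego cannot reach Omar in two steps.
Dana cannot reach Ravi, Omar, Ximena, Mona in two steps.
Ravi cannot reach Omar in two steps.
Omar reaches everyone (king).
Ximena cannot reach Ravi, Omar, Mona in two steps.
Sofia cannot reach Ravi, Omar in two steps.
Mona cannot reach Omar in two steps.
Kings: Omar — 1.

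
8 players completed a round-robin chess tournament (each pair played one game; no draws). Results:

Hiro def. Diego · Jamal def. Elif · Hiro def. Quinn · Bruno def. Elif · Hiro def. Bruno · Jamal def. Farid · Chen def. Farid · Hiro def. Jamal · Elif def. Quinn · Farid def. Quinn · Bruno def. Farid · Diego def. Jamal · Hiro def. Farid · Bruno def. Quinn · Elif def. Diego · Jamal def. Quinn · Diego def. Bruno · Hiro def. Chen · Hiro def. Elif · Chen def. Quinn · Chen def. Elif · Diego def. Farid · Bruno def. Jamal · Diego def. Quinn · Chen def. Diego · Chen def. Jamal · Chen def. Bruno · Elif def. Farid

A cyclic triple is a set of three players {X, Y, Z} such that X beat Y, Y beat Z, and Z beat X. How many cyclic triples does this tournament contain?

2

Win totals: Diego 4, Quinn 0, Farid 1, Hiro 7, Chen 6, Jamal 3, Elif 3, Bruno 4.
A player with w wins dominates both others in C(w,2) triples; summing gives 6 + 0 + 0 + 21 + 15 + 3 + 3 + 6 = 54 transitive triples.
Total triples C(8,3) = 56, so cyclic triples = 56 − 54 = 2.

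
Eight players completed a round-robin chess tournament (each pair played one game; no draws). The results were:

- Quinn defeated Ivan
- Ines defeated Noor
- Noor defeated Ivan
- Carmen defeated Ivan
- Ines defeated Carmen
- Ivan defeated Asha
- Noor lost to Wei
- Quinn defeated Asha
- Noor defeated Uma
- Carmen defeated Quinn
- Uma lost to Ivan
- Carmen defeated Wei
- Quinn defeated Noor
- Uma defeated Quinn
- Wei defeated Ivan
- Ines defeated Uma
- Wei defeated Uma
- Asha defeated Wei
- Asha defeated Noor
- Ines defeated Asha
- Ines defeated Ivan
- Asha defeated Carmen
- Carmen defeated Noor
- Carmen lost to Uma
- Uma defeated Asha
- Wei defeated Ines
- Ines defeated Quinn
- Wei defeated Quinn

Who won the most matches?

Win totals: Noor 2, Asha 3, Ines 6, Carmen 4, Ivan 2, Wei 5, Quinn 3, Uma 3.
Ines leads with 6 wins (next highest: 5).

Ines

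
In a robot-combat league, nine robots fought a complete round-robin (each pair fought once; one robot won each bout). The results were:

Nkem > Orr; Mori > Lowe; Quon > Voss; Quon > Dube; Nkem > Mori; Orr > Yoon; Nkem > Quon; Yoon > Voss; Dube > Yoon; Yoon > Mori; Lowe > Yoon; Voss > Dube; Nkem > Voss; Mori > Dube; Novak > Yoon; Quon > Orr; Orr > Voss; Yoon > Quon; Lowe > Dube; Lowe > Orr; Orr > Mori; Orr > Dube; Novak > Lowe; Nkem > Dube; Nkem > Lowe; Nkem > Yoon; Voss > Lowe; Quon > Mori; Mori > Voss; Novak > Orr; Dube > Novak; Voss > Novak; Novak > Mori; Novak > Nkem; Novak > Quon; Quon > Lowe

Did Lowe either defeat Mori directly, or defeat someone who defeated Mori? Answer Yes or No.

Yes

Lowe did not beat Mori directly.
Lowe beat Dube, Orr, Yoon. Of those, Orr beat Mori.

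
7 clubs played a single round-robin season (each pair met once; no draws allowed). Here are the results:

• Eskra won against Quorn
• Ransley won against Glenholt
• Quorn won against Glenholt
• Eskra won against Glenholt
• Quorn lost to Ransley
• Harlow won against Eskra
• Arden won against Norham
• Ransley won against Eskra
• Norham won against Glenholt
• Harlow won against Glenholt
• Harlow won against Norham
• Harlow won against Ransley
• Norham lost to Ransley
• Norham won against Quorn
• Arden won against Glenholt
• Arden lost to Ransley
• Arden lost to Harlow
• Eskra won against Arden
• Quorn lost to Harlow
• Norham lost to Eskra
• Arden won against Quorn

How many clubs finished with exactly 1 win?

Win totals: Norham 2, Harlow 6, Ransley 5, Quorn 1, Eskra 4, Glenholt 0, Arden 3.
Exactly 1: Quorn — 1 club.

1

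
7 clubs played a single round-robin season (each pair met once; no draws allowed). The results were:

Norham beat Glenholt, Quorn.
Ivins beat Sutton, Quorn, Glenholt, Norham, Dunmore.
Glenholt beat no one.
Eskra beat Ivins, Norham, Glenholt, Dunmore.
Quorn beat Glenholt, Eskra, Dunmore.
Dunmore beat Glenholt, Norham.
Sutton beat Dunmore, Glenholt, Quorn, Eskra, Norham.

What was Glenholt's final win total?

0

Glenholt's results: beat no one; lost to Quorn, Dunmore, Norham, Sutton, Ivins, Eskra.
That is 0 wins.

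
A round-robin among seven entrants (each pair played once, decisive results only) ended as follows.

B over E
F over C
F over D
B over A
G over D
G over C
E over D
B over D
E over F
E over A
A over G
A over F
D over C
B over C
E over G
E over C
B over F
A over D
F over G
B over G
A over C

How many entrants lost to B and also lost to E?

5

B beat: A, C, D, E, F, G.
E beat: A, C, D, F, G.
Both beat: A, C, D, F, G — 5.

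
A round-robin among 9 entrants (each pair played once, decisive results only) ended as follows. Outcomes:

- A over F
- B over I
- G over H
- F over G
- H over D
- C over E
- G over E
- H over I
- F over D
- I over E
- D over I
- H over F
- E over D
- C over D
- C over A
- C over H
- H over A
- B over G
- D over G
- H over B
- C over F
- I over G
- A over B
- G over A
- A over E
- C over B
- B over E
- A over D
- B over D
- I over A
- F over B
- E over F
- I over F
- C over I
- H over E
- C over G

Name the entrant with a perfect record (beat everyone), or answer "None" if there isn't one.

C has 8 wins out of 8 opponents — a perfect record.

C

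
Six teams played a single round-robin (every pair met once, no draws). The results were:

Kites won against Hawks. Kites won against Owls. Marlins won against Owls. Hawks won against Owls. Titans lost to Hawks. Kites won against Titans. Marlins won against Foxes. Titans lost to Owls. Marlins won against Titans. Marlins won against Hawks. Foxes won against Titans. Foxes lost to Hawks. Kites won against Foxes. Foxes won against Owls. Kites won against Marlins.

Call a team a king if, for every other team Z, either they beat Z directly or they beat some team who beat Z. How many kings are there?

1

Foxes cannot reach Marlins, Hawks, Kites in two steps.
Owls cannot reach Foxes, Marlins, Hawks, Kites in two steps.
Marlins cannot reach Kites in two steps.
Titans cannot reach Foxes, Owls, Marlins, Hawks, Kites in two steps.
Hawks cannot reach Marlins, Kites in two steps.
Kites reaches everyone (king).
Kings: Kites — 1.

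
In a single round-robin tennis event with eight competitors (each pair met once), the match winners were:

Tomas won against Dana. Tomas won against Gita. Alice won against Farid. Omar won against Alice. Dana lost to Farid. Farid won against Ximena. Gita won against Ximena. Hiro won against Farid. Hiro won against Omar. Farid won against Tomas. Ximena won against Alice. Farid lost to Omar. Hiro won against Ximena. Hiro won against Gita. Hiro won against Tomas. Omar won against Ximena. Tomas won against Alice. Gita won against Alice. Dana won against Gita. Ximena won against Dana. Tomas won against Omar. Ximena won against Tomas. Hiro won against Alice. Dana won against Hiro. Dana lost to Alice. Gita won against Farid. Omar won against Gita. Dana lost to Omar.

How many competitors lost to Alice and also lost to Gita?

Alice beat: Farid, Dana.
Gita beat: Alice, Farid, Ximena.
Both beat: Farid — 1.

1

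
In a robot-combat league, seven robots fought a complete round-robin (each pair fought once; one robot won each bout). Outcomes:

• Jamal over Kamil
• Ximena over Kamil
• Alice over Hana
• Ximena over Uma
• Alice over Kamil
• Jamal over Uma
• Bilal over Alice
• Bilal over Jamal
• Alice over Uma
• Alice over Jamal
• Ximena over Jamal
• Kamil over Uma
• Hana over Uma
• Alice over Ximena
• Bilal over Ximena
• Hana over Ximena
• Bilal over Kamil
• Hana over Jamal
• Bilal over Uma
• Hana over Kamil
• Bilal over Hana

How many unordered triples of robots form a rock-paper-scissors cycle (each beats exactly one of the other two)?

Win totals: Alice 5, Jamal 2, Uma 0, Kamil 1, Bilal 6, Hana 4, Ximena 3.
A robot with w wins dominates both others in C(w,2) triples; summing gives 10 + 1 + 0 + 0 + 15 + 6 + 3 = 35 transitive triples.
Total triples C(7,3) = 35, so cyclic triples = 35 − 35 = 0.

0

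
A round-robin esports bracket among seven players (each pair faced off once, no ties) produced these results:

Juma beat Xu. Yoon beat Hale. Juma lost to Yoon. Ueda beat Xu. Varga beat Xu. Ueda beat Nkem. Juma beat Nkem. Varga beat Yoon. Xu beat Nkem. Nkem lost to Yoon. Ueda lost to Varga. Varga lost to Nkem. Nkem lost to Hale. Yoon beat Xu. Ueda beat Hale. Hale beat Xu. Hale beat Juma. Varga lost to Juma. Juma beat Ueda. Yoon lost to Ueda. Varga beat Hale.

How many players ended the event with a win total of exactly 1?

2

Win totals: Varga 4, Yoon 4, Nkem 1, Hale 3, Juma 4, Xu 1, Ueda 4.
Exactly 1: Nkem, Xu — 2 players.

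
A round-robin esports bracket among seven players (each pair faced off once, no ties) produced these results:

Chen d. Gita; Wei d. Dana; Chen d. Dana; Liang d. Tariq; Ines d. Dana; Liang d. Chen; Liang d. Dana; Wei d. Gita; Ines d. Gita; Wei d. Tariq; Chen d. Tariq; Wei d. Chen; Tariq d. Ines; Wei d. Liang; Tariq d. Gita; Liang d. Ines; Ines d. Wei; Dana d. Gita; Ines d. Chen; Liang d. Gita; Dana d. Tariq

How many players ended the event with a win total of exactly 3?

Win totals: Ines 4, Wei 5, Gita 0, Chen 3, Liang 5, Tariq 2, Dana 2.
Exactly 3: Chen — 1 player.

1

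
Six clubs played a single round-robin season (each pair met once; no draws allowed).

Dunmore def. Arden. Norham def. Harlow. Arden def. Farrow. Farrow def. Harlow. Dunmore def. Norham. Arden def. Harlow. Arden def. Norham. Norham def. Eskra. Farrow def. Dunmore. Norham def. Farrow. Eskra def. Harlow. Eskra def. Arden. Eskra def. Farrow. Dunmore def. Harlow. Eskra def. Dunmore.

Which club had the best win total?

Eskra

Win totals: Dunmore 3, Farrow 2, Norham 3, Harlow 0, Arden 3, Eskra 4.
Eskra leads with 4 wins (next highest: 3).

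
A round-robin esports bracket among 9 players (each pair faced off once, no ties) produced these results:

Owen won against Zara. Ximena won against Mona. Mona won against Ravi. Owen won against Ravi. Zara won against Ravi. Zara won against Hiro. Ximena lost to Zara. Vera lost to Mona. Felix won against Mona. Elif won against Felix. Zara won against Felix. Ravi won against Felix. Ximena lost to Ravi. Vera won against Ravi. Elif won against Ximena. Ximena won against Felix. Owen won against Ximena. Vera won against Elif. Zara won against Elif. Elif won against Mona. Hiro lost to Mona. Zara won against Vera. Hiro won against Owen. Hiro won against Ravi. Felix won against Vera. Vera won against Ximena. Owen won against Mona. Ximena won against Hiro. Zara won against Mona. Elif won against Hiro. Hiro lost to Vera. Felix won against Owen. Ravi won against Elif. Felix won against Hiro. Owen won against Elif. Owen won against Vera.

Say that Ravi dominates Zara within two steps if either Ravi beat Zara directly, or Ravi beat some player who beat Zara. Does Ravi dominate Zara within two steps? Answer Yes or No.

Ravi did not beat Zara directly.
Ravi beat Felix, Ximena, Elif, but each of them lost to Zara. No two-step path.

No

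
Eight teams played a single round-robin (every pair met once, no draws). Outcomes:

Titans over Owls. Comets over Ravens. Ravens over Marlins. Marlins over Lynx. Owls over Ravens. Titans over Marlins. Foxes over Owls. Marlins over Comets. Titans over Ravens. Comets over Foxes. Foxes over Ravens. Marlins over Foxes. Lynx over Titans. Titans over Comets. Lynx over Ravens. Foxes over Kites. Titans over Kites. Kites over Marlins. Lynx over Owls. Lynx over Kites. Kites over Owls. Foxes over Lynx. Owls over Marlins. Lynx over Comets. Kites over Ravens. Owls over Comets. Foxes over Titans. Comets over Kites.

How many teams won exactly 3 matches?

Win totals: Owls 3, Ravens 1, Lynx 5, Foxes 5, Kites 3, Comets 3, Titans 5, Marlins 3.
Exactly 3: Owls, Kites, Comets, Marlins — 4 teams.

4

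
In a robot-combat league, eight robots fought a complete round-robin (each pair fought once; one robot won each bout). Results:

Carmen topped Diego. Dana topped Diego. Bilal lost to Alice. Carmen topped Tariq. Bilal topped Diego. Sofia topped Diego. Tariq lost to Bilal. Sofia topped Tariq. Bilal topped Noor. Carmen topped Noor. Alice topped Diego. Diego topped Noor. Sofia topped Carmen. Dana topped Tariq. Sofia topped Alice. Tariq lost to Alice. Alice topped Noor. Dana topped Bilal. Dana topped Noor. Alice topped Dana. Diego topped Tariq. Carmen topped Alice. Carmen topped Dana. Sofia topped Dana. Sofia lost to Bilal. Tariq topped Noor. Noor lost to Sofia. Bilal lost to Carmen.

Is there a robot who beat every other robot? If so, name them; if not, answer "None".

Highest win total is Sofia with 6 (out of 7 possible).
Sofia lost to Bilal, so no robot went undefeated.

None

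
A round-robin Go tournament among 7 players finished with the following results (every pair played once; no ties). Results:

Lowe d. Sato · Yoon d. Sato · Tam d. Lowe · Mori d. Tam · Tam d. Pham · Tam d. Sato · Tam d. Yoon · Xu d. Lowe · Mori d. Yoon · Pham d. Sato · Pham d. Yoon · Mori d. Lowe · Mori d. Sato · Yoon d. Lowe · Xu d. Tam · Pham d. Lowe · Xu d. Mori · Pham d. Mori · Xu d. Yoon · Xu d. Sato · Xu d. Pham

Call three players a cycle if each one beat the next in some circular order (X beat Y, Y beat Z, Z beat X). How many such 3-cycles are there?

1

Win totals: Xu 6, Lowe 1, Yoon 2, Tam 4, Pham 4, Sato 0, Mori 4.
A player with w wins dominates both others in C(w,2) triples; summing gives 15 + 0 + 1 + 6 + 6 + 0 + 6 = 34 transitive triples.
Total triples C(7,3) = 35, so cyclic triples = 35 − 34 = 1.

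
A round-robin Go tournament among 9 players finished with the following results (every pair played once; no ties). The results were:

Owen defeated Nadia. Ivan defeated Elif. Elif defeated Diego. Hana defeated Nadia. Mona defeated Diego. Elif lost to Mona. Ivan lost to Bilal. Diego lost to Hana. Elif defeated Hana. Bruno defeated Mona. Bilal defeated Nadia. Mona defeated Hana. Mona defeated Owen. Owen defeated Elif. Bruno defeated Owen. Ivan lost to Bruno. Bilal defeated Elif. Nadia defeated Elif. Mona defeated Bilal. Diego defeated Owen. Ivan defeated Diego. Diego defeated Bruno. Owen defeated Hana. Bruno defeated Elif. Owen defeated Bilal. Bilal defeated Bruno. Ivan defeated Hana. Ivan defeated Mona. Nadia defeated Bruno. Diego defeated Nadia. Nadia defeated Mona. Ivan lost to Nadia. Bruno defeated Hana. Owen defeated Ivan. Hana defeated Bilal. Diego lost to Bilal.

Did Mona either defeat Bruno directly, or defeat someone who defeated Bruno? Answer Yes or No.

Mona did not beat Bruno directly.
Mona beat Diego, Hana, Bilal, Owen, Elif. Of those, Diego beat Bruno.

Yes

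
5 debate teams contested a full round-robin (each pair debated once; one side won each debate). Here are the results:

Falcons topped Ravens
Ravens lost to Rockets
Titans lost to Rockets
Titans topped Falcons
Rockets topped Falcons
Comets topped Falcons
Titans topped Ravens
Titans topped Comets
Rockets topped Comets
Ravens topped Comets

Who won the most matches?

Win totals: Rockets 4, Falcons 1, Titans 3, Comets 1, Ravens 1.
Rockets leads with 4 wins (next highest: 3).

Rockets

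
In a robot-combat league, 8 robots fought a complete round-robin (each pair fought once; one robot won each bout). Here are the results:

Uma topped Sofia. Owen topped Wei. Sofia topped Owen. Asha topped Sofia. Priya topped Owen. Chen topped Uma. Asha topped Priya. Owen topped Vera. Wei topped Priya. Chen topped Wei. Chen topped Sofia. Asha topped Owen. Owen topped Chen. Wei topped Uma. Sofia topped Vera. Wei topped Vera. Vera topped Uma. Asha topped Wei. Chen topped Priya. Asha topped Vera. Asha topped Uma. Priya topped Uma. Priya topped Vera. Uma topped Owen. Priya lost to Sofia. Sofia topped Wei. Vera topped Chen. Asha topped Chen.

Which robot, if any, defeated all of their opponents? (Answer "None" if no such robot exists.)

Asha has 7 wins out of 7 opponents — a perfect record.

Asha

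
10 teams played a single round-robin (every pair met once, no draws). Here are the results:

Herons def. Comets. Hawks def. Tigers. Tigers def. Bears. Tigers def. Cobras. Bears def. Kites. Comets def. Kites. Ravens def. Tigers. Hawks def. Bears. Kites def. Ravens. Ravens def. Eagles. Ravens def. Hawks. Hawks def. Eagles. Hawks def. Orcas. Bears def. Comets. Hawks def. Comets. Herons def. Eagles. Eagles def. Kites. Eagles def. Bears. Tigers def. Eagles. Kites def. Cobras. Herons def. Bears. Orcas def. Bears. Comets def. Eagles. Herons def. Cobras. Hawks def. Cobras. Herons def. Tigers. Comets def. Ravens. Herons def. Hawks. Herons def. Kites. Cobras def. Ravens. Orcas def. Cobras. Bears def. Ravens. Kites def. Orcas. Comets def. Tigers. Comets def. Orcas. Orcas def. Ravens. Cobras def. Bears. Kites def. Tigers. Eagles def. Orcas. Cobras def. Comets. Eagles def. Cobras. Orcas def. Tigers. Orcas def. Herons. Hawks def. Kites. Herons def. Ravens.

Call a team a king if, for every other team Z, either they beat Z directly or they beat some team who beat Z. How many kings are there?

5

Tigers cannot reach Herons, Hawks in two steps.
Herons reaches everyone (king).
Kites reaches everyone (king).
Bears cannot reach Herons in two steps.
Eagles cannot reach Hawks in two steps.
Hawks reaches everyone (king).
Ravens cannot reach Herons in two steps.
Cobras cannot reach Herons in two steps.
Orcas reaches everyone (king).
Comets reaches everyone (king).
Kings: Herons, Kites, Hawks, Orcas, Comets — 5.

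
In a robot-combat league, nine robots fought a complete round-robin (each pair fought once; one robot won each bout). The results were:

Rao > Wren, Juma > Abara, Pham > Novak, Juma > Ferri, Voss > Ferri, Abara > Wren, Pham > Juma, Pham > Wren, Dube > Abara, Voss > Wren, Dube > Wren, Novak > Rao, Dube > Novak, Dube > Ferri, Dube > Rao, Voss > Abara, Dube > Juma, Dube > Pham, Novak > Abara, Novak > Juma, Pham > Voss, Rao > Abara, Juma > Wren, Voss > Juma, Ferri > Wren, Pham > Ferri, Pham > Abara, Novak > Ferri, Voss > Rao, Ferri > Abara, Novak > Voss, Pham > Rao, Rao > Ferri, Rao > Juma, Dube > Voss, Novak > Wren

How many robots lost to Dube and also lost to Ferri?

2

Dube beat: Wren, Rao, Ferri, Juma, Novak, Abara, Pham, Voss.
Ferri beat: Wren, Abara.
Both beat: Wren, Abara — 2.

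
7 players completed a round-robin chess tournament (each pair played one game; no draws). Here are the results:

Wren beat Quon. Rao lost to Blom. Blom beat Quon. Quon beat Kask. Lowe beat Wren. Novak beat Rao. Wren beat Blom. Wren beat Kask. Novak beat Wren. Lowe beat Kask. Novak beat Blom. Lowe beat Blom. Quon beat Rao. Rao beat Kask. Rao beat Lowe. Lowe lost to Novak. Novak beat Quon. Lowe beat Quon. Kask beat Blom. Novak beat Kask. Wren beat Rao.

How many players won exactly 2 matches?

Win totals: Wren 4, Novak 6, Rao 2, Lowe 4, Quon 2, Kask 1, Blom 2.
Exactly 2: Rao, Quon, Blom — 3 players.

3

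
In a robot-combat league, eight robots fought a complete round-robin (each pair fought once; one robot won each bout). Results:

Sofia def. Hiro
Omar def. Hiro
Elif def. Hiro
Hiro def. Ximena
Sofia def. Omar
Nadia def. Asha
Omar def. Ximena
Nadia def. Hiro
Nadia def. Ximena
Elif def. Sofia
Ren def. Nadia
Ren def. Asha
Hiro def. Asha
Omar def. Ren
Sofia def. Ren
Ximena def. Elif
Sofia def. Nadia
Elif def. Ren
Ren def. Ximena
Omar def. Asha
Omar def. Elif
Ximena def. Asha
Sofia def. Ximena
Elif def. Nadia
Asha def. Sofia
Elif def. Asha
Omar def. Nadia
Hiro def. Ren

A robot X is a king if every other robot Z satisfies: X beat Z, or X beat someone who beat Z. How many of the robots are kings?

3

Omar reaches everyone (king).
Sofia reaches everyone (king).
Ximena cannot reach Omar in two steps.
Ren cannot reach Omar in two steps.
Elif reaches everyone (king).
Hiro cannot reach Omar in two steps.
Asha cannot reach Elif in two steps.
Nadia cannot reach Omar in two steps.
Kings: Omar, Sofia, Elif — 3.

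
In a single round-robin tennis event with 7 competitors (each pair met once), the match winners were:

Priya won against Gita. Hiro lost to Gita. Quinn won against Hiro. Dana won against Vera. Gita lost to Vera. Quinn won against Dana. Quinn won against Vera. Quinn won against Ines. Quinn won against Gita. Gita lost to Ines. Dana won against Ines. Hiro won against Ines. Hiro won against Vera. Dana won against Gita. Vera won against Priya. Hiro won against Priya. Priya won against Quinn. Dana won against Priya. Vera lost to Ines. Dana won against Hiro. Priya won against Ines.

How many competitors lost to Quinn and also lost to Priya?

2

Quinn beat: Vera, Ines, Gita, Dana, Hiro.
Priya beat: Ines, Gita, Quinn.
Both beat: Ines, Gita — 2.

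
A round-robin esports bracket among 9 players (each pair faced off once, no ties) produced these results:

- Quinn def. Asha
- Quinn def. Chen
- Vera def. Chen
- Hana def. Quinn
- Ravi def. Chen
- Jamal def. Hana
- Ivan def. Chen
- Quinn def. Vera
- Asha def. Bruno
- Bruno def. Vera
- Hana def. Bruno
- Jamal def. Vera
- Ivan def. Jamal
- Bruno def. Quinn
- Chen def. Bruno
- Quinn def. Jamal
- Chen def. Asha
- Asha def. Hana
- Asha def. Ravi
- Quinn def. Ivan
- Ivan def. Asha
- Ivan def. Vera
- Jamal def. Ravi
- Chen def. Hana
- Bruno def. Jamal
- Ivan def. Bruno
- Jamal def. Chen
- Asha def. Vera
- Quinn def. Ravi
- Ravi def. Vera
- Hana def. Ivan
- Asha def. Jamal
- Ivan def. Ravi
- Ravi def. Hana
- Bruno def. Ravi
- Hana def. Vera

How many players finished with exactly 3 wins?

Win totals: Ravi 3, Quinn 6, Chen 3, Ivan 6, Vera 1, Jamal 4, Asha 5, Hana 4, Bruno 4.
Exactly 3: Ravi, Chen — 2 players.

2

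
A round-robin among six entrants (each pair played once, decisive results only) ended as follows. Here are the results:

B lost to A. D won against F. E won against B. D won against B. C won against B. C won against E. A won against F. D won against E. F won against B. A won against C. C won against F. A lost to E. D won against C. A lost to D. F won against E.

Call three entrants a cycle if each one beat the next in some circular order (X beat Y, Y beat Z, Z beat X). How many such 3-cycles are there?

2

Win totals: A 3, B 0, C 3, D 5, E 2, F 2.
An entrant with w wins dominates both others in C(w,2) triples; summing gives 3 + 0 + 3 + 10 + 1 + 1 = 18 transitive triples.
Total triples C(6,3) = 20, so cyclic triples = 20 − 18 = 2.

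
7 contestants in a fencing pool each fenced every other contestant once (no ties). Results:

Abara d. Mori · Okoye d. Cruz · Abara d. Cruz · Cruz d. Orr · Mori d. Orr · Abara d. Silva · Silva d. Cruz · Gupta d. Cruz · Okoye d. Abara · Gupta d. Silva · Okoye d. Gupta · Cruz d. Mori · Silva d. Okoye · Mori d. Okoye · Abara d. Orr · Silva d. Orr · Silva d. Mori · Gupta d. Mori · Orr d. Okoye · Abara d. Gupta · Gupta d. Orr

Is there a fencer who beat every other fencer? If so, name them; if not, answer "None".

None

Highest win total is Abara with 5 (out of 6 possible).
Abara lost to Okoye, so no fencer went undefeated.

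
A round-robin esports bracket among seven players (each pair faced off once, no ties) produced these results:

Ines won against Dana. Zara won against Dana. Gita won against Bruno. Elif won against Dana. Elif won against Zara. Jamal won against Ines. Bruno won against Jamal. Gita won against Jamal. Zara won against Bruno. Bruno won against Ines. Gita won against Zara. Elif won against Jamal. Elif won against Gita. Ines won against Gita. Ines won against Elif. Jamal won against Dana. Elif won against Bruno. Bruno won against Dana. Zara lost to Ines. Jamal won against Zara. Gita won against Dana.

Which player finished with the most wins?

Win totals: Dana 0, Zara 2, Bruno 3, Jamal 3, Gita 4, Ines 4, Elif 5.
Elif leads with 5 wins (next highest: 4).

Elif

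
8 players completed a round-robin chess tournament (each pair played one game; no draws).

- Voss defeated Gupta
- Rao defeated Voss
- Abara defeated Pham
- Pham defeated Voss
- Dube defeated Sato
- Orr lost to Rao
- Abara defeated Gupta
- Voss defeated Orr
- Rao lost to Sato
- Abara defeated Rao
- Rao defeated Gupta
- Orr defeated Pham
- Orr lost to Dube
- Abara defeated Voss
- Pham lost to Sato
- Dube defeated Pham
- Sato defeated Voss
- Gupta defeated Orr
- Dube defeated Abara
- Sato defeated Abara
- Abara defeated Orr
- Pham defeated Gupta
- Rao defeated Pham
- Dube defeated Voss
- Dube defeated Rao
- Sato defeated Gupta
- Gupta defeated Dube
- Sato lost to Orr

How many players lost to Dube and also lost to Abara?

Dube beat: Abara, Voss, Sato, Orr, Pham, Rao.
Abara beat: Voss, Orr, Pham, Rao, Gupta.
Both beat: Voss, Orr, Pham, Rao — 4.

4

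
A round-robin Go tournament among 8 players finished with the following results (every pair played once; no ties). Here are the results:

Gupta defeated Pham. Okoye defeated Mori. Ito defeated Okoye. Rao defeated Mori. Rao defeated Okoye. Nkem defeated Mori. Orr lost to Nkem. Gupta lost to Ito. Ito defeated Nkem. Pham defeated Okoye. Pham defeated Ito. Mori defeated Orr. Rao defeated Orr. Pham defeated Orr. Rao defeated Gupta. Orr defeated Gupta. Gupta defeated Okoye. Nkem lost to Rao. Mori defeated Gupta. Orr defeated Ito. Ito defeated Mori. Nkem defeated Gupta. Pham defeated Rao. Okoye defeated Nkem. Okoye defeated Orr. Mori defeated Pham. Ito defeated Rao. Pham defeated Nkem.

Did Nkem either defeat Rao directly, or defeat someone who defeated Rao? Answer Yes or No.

No

Nkem did not beat Rao directly.
Nkem beat Mori, Gupta, Orr, but each of them lost to Rao. No two-step path.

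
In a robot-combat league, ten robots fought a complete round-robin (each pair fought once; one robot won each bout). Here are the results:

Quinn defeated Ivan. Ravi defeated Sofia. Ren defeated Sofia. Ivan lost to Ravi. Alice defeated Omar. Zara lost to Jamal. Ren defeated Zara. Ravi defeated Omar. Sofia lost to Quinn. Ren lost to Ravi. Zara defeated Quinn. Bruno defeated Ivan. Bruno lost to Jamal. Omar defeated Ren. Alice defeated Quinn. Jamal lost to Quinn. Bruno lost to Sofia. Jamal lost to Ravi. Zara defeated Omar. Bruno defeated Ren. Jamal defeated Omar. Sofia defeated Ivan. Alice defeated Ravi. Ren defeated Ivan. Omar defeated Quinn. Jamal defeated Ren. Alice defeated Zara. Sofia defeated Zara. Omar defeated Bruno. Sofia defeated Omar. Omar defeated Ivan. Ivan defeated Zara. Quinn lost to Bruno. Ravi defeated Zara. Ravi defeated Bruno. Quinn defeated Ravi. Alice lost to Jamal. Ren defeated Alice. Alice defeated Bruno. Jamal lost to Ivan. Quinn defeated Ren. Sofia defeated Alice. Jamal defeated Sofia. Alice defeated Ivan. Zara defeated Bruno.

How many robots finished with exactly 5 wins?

2

Win totals: Quinn 5, Sofia 5, Zara 3, Ravi 7, Ivan 2, Jamal 6, Bruno 3, Ren 4, Alice 6, Omar 4.
Exactly 5: Quinn, Sofia — 2 robots.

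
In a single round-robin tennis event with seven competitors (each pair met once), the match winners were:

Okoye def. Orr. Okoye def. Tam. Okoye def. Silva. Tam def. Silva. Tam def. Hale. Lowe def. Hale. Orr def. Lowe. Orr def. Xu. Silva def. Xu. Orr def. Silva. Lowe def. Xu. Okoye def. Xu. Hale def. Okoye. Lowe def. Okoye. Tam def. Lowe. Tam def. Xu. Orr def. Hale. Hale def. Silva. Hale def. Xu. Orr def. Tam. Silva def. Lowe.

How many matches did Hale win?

Hale's results: beat Silva, Okoye, Xu; lost to Orr, Lowe, Tam.
That is 3 wins.

3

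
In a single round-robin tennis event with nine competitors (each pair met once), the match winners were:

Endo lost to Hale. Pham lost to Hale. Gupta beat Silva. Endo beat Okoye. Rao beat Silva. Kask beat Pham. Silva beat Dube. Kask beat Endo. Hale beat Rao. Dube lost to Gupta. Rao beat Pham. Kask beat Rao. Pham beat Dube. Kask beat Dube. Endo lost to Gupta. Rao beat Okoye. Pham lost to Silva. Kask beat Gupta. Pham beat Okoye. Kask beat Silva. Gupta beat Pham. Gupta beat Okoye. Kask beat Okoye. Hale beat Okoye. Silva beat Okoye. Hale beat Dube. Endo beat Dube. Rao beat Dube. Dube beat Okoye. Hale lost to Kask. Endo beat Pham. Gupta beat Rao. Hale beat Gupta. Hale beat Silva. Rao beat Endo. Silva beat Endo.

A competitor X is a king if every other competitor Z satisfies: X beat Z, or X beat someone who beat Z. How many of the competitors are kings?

1

Silva cannot reach Rao, Hale, Kask, Gupta in two steps.
Dube cannot reach Silva, Rao, Endo, Hale, Kask, Pham, Gupta in two steps.
Rao cannot reach Hale, Kask, Gupta in two steps.
Endo cannot reach Silva, Rao, Hale, Kask, Gupta in two steps.
Okoye cannot reach Silva, Dube, Rao, Endo, Hale, Kask, Pham, Gupta in two steps.
Hale cannot reach Kask in two steps.
Kask reaches everyone (king).
Pham cannot reach Silva, Rao, Endo, Hale, Kask, Gupta in two steps.
Gupta cannot reach Hale, Kask in two steps.
Kings: Kask — 1.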